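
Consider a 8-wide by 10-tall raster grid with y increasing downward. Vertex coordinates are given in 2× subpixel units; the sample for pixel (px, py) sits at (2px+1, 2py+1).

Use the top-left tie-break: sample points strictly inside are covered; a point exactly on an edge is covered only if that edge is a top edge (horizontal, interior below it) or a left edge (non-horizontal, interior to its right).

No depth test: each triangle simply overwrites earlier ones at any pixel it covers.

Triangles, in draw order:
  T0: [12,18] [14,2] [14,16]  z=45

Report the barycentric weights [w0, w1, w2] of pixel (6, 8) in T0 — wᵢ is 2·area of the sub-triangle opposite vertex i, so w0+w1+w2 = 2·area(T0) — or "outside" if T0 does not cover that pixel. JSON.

T0:
  2·area = 28
  edge (12, 18)→(14, 2): d=(2,-16) top-left  bias=+0
  edge (14, 2)→(14, 16): d=(0,14) right/bottom  bias=-1
  edge (14, 16)→(12, 18): d=(-2,2) right/bottom  bias=-1
    (6,5)@(13, 11): e=[2,14,12] → X
    (7,5)@(15, 11): e=[34,-14,8] → .
    (6,6)@(13, 13): e=[6,14,8] → X
    (7,6)@(15, 13): e=[38,-14,4] → .
    (6,7)@(13, 15): e=[10,14,4] → X
    (7,7)@(15, 15): e=[42,-14,0] → .  [on edge]
    (6,8)@(13, 17): e=[14,14,0] → .  [on edge]
    (5,9)@(11, 19): e=[-14,42,0] → .  [on edge]
  covered (3 px):
    . . . . . . . .
    . . . . . . . .
    . . . . . . . .
    . . . . . . . .
    . . . . . . . .
    . . . . . . X .
    . . . . . . X .
    . . . . . . X .
    . . . . . . . .
    . . . . . . . .

Result: "outside"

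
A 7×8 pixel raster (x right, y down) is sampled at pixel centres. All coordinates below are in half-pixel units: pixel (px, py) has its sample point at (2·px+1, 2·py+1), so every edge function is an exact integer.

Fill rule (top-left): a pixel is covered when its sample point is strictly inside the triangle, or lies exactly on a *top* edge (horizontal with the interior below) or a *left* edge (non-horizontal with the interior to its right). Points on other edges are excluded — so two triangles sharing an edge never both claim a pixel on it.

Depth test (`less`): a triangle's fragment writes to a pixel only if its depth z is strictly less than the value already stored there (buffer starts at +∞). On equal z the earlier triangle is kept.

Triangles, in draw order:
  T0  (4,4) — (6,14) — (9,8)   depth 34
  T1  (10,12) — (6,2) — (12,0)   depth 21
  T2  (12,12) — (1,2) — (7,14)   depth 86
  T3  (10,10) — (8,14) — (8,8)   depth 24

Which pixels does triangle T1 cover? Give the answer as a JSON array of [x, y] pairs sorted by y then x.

T0:
  2·area = 42  (B↔C swapped to make it positive)
  edge (4, 4)→(9, 8): d=(5,4) right/bottom  bias=-1
  edge (9, 8)→(6, 14): d=(-3,6) right/bottom  bias=-1
  edge (6, 14)→(4, 4): d=(-2,-10) top-left  bias=+0
    (2,2)@(5, 5): e=[1,33,8] → █
    (3,2)@(7, 5): e=[-7,21,28] → ·
    (2,3)@(5, 7): e=[11,27,4] → █
    (3,3)@(7, 7): e=[3,15,24] → █
    (4,3)@(9, 7): e=[-5,3,44] → ·
    (2,4)@(5, 9): e=[21,21,0] → █  [on edge]
    (4,4)@(9, 9): e=[5,-3,40] → ·
    (2,5)@(5, 11): e=[31,15,-4] → ·
    (3,5)@(7, 11): e=[23,3,16] → █
    (4,5)@(9, 11): e=[15,-9,36] → ·
    (3,6)@(7, 13): e=[33,-3,12] → ·
  covered (6 px):
    · · · · · · ·
    · · · · · · ·
    · · █ · · · ·
    · · █ █ · · ·
    · · █ █ · · ·
    · · · █ · · ·
    · · · · · · ·
    · · · · · · ·
T1:
  2·area = 68
  edge (10, 12)→(6, 2): d=(-4,-10) top-left  bias=+0
  edge (6, 2)→(12, 0): d=(6,-2) top-left  bias=+0
  edge (12, 0)→(10, 12): d=(-2,12) right/bottom  bias=-1
    (4,0)@(9, 1): e=[34,0,34] → █  [on edge]
    (5,0)@(11, 1): e=[54,4,10] → █
    (6,0)@(13, 1): e=[74,8,-14] → ·
    (1,1)@(3, 3): e=[-34,0,102] → ·  [on edge]
    (3,1)@(7, 3): e=[6,8,54] → █
    (6,1)@(13, 3): e=[66,20,-18] → ·
    (3,2)@(7, 5): e=[-2,20,50] → ·
    (4,2)@(9, 5): e=[18,24,26] → █
    (6,2)@(13, 5): e=[58,32,-22] → ·
    (4,3)@(9, 7): e=[10,36,22] → █
    (5,3)@(11, 7): e=[30,40,-2] → ·
    (4,4)@(9, 9): e=[2,48,18] → █
  covered (9 px):
    · · · · █ █ ·
    · · · █ █ █ ·
    · · · · █ █ ·
    · · · · █ · ·
    · · · · █ · ·
    · · · · · · ·
    · · · · · · ·
    · · · · · · ·
T2:
  2·area = 72  (B↔C swapped to make it positive)
  edge (12, 12)→(7, 14): d=(-5,2) right/bottom  bias=-1
  edge (7, 14)→(1, 2): d=(-6,-12) top-left  bias=+0
  edge (1, 2)→(12, 12): d=(11,10) right/bottom  bias=-1
    (1,2)@(3, 5): e=[53,6,13] → █
    (2,2)@(5, 5): e=[49,30,-7] → ·
    (1,3)@(3, 7): e=[43,-6,35] → ·
    (2,3)@(5, 7): e=[39,18,15] → █
    (3,3)@(7, 7): e=[35,42,-5] → ·
    (2,4)@(5, 9): e=[29,6,37] → █
    (3,4)@(7, 9): e=[25,30,17] → █
    (4,4)@(9, 9): e=[21,54,-3] → ·
    (2,5)@(5, 11): e=[19,-6,59] → ·
    (3,5)@(7, 11): e=[15,18,39] → █
    (4,5)@(9, 11): e=[11,42,19] → █
    (5,5)@(11, 11): e=[7,66,-1] → ·
  covered (8 px):
    · · · · · · ·
    · · · · · · ·
    · █ · · · · ·
    · · █ · · · ·
    · · █ █ · · ·
    · · · █ █ · ·
    · · · █ █ · ·
    · · · · · · ·
T3:
  2·area = 12
  edge (10, 10)→(8, 14): d=(-2,4) right/bottom  bias=-1
  edge (8, 14)→(8, 8): d=(0,-6) top-left  bias=+0
  edge (8, 8)→(10, 10): d=(2,2) right/bottom  bias=-1
    (0,0)@(1, 1): e=[54,-42,0] → ·  [on edge]
    (1,1)@(3, 3): e=[42,-30,0] → ·  [on edge]
    (2,2)@(5, 5): e=[30,-18,0] → ·  [on edge]
    (3,3)@(7, 7): e=[18,-6,0] → ·  [on edge]
    (4,4)@(9, 9): e=[6,6,0] → ·  [on edge]
    (4,5)@(9, 11): e=[2,6,4] → █
    (5,5)@(11, 11): e=[-6,18,0] → ·  [on edge]
    (4,6)@(9, 13): e=[-2,6,8] → ·
    (6,6)@(13, 13): e=[-18,30,0] → ·  [on edge]
  covered (1 px):
    · · · · · · ·
    · · · · · · ·
    · · · · · · ·
    · · · · · · ·
    · · · · · · ·
    · · · · █ · ·
    · · · · · · ·
    · · · · · · ·

Final: [[4,0],[5,0],[3,1],[4,1],[5,1],[4,2],[5,2],[4,3],[4,4]]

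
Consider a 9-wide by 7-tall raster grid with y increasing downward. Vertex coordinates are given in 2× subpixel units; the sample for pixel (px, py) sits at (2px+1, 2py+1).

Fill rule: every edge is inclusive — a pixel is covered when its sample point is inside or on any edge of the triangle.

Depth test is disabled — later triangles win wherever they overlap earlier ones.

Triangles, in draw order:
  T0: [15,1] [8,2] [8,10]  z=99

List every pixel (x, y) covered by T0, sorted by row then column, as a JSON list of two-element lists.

T0:
  2·area = 56  (B↔C swapped to make it positive)
  edge (15, 1)→(8, 10): d=(-7,9) inclusive
  edge (8, 10)→(8, 2): d=(0,-8) inclusive
  edge (8, 2)→(15, 1): d=(7,-1) inclusive
    (7,0)@(15, 1): e=[0,56,0] → #  [on edge]
    (8,0)@(17, 1): e=[-18,72,2] → ·
    (0,1)@(1, 3): e=[112,-56,0] → ·  [on edge]
    (4,1)@(9, 3): e=[40,8,8] → #
    (5,1)@(11, 3): e=[22,24,10] → #
    (6,1)@(13, 3): e=[4,40,12] → #
    (7,1)@(15, 3): e=[-14,56,14] → ·
    (4,2)@(9, 5): e=[26,8,22] → #
    (6,2)@(13, 5): e=[-10,40,26] → ·
    (4,3)@(9, 7): e=[12,8,36] → #
    (5,3)@(11, 7): e=[-6,24,38] → ·
    (4,4)@(9, 9): e=[-2,8,50] → ·
  covered (7 px):
    · · · · · · · # ·
    · · · · # # # · ·
    · · · · # # · · ·
    · · · · # · · · ·
    · · · · · · · · ·
    · · · · · · · · ·
    · · · · · · · · ·

Result: [[7,0],[4,1],[5,1],[6,1],[4,2],[5,2],[4,3]]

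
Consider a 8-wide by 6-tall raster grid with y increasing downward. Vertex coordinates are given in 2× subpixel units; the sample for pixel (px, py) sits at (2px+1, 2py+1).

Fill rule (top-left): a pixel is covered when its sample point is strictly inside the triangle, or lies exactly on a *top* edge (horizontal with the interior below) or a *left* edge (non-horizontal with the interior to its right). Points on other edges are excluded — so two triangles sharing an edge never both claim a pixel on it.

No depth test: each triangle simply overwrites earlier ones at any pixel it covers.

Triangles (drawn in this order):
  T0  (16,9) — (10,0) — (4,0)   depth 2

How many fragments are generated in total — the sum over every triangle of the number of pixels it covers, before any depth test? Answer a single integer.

T0:
  2·area = 54  (B↔C swapped to make it positive)
  edge (16, 9)→(4, 0): d=(-12,-9) top-left  bias=+0
  edge (4, 0)→(10, 0): d=(6,0) top-left  bias=+0
  edge (10, 0)→(16, 9): d=(6,9) right/bottom  bias=-1
    (3,0)@(7, 1): e=[15,6,33] → X
    (4,0)@(9, 1): e=[33,6,15] → X
    (5,0)@(11, 1): e=[51,6,-3] → .
    (3,1)@(7, 3): e=[-9,18,45] → .
    (4,1)@(9, 3): e=[9,18,27] → X
    (5,1)@(11, 3): e=[27,18,9] → X
    (6,1)@(13, 3): e=[45,18,-9] → .
    (4,2)@(9, 5): e=[-15,30,39] → .
    (5,2)@(11, 5): e=[3,30,21] → X
    (6,2)@(13, 5): e=[21,30,3] → X
    (7,2)@(15, 5): e=[39,30,-15] → .
    (5,3)@(11, 7): e=[-21,42,33] → .
  covered (6 px):
    . . . X X . . .
    . . . . X X . .
    . . . . . X X .
    . . . . . . . .
    . . . . . . . .
    . . . . . . . .

Final: 6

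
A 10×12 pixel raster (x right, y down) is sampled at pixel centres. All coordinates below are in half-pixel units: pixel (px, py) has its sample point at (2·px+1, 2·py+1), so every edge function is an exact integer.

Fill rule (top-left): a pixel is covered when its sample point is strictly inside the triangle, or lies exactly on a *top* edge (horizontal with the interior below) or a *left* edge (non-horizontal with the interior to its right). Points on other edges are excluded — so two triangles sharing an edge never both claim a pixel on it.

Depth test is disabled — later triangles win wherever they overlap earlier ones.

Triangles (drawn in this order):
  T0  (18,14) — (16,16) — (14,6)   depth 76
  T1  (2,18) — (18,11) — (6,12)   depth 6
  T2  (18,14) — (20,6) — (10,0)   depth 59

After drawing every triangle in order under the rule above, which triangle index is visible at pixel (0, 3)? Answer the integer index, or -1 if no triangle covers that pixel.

T0:
  2·area = 24
  edge (18, 14)→(16, 16): d=(-2,2) right/bottom  bias=-1
  edge (16, 16)→(14, 6): d=(-2,-10) top-left  bias=+0
  edge (14, 6)→(18, 14): d=(4,8) right/bottom  bias=-1
    (6,0)@(13, 1): e=[36,0,-12] → ·  [on edge]
    (7,4)@(15, 9): e=[16,4,4] → #
    (8,4)@(17, 9): e=[12,24,-12] → ·
    (7,5)@(15, 11): e=[12,0,12] → #  [on edge]
    (8,5)@(17, 11): e=[8,20,-4] → ·
    (7,6)@(15, 13): e=[8,-4,20] → ·
    (8,6)@(17, 13): e=[4,16,4] → #
    (9,6)@(19, 13): e=[0,36,-12] → ·  [on edge]
    (8,7)@(17, 15): e=[0,12,12] → ·  [on edge]
    (7,8)@(15, 17): e=[0,-12,36] → ·  [on edge]
    (6,9)@(13, 19): e=[0,-36,60] → ·  [on edge]
    (5,10)@(11, 21): e=[0,-60,84] → ·  [on edge]
    (8,10)@(17, 21): e=[-12,0,36] → ·  [on edge]
    (4,11)@(9, 23): e=[0,-84,108] → ·  [on edge]
  covered (3 px):
    · · · · · · · · · ·
    · · · · · · · · · ·
    · · · · · · · · · ·
    · · · · · · · · · ·
    · · · · · · · # · ·
    · · · · · · · # · ·
    · · · · · · · · # ·
    · · · · · · · · · ·
    · · · · · · · · · ·
    · · · · · · · · · ·
    · · · · · · · · · ·
    · · · · · · · · · ·
T1:
  2·area = 68  (B↔C swapped to make it positive)
  edge (2, 18)→(6, 12): d=(4,-6) top-left  bias=+0
  edge (6, 12)→(18, 11): d=(12,-1) top-left  bias=+0
  edge (18, 11)→(2, 18): d=(-16,7) right/bottom  bias=-1
    (3,6)@(7, 13): e=[10,13,45] → #
    (4,6)@(9, 13): e=[22,15,31] → #
    (5,6)@(11, 13): e=[34,17,17] → #
    (6,6)@(13, 13): e=[46,19,3] → #
    (7,6)@(15, 13): e=[58,21,-11] → ·
    (2,7)@(5, 15): e=[6,35,27] → #
    (4,7)@(9, 15): e=[30,39,-1] → ·
    (5,7)@(11, 15): e=[42,41,-15] → ·
    (6,7)@(13, 15): e=[54,43,-29] → ·
    (1,8)@(3, 17): e=[2,57,9] → #
    (2,8)@(5, 17): e=[14,59,-5] → ·
    (3,8)@(7, 17): e=[26,61,-19] → ·
  covered (7 px):
    · · · · · · · · · ·
    · · · · · · · · · ·
    · · · · · · · · · ·
    · · · · · · · · · ·
    · · · · · · · · · ·
    · · · · · · · · · ·
    · · · # # # # · · ·
    · · # # · · · · · ·
    · # · · · · · · · ·
    · · · · · · · · · ·
    · · · · · · · · · ·
    · · · · · · · · · ·
T2:
  2·area = 92  (B↔C swapped to make it positive)
  edge (18, 14)→(10, 0): d=(-8,-14) top-left  bias=+0
  edge (10, 0)→(20, 6): d=(10,6) right/bottom  bias=-1
  edge (20, 6)→(18, 14): d=(-2,8) right/bottom  bias=-1
    (5,0)@(11, 1): e=[6,4,82] → #
    (6,0)@(13, 1): e=[34,-8,66] → ·
    (5,1)@(11, 3): e=[-10,24,78] → ·
    (6,1)@(13, 3): e=[18,12,62] → #
    (7,1)@(15, 3): e=[46,0,46] → ·  [on edge]
    (6,2)@(13, 5): e=[2,32,58] → #
    (7,2)@(15, 5): e=[30,20,42] → #
    (8,2)@(17, 5): e=[58,8,26] → #
    (9,2)@(19, 5): e=[86,-4,10] → ·
    (6,3)@(13, 7): e=[-14,52,54] → ·
    (7,3)@(15, 7): e=[14,40,38] → #
    (9,3)@(19, 7): e=[70,16,6] → #
  covered (11 px):
    · · · · · # · · · ·
    · · · · · · # · · ·
    · · · · · · # # # ·
    · · · · · · · # # #
    · · · · · · · · # #
    · · · · · · · · # ·
    · · · · · · · · · ·
    · · · · · · · · · ·
    · · · · · · · · · ·
    · · · · · · · · · ·
    · · · · · · · · · ·
    · · · · · · · · · ·

Z-buffer (winner per pixel, '.' = empty):
  . . . . . 2 . . . .
  . . . . . . 2 . . .
  . . . . . . 2 2 2 .
  . . . . . . . 2 2 2
  . . . . . . . 0 2 2
  . . . . . . . 0 2 .
  . . . 1 1 1 1 . 0 .
  . . 1 1 . . . . . .
  . 1 . . . . . . . .
  . . . . . . . . . .
  . . . . . . . . . .
  . . . . . . . . . .

Final: -1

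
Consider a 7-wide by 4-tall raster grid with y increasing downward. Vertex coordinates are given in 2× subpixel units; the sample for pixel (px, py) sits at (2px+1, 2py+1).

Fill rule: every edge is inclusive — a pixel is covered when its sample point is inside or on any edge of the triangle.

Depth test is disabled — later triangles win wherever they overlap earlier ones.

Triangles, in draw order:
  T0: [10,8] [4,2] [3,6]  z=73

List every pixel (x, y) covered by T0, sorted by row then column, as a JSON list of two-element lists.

T0:
  2·area = 30  (B↔C swapped to make it positive)
  edge (10, 8)→(3, 6): d=(-7,-2) inclusive
  edge (3, 6)→(4, 2): d=(1,-4) inclusive
  edge (4, 2)→(10, 8): d=(6,6) inclusive
    (1,0)@(3, 1): e=[35,-5,0] → .  [on edge]
    (2,1)@(5, 3): e=[25,5,0] → X  [on edge]
    (3,1)@(7, 3): e=[29,13,-12] → .
    (2,2)@(5, 5): e=[11,7,12] → X
    (3,2)@(7, 5): e=[15,15,0] → X  [on edge]
    (4,2)@(9, 5): e=[19,23,-12] → .
    (2,3)@(5, 7): e=[-3,9,24] → .
    (3,3)@(7, 7): e=[1,17,12] → X
    (4,3)@(9, 7): e=[5,25,0] → X  [on edge]
    (5,3)@(11, 7): e=[9,33,-12] → .
  covered (5 px):
    . . . . . . .
    . . X . . . .
    . . X X . . .
    . . . X X . .

Final: [[2,1],[2,2],[3,2],[3,3],[4,3]]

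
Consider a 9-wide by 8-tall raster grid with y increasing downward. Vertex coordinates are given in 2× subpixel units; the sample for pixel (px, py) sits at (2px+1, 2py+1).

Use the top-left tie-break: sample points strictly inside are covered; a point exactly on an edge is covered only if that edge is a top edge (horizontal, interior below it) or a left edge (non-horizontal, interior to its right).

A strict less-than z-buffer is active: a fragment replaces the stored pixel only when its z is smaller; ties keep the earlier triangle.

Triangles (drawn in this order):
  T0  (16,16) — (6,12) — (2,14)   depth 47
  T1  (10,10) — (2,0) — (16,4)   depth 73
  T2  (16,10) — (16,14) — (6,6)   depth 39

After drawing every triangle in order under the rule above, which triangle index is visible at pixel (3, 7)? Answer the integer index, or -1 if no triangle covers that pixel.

T0:
  2·area = 36  (B↔C swapped to make it positive)
  edge (16, 16)→(2, 14): d=(-14,-2) top-left  bias=+0
  edge (2, 14)→(6, 12): d=(4,-2) top-left  bias=+0
  edge (6, 12)→(16, 16): d=(10,4) right/bottom  bias=-1
    (2,6)@(5, 13): e=[20,2,14] → X
    (3,6)@(7, 13): e=[24,6,6] → X
    (4,6)@(9, 13): e=[28,10,-2] → .
    (2,7)@(5, 15): e=[-8,10,34] → .
    (3,7)@(7, 15): e=[-4,14,26] → .
    (4,7)@(9, 15): e=[0,18,18] → X  [on edge]
    (5,7)@(11, 15): e=[4,22,10] → X
    (6,7)@(13, 15): e=[8,26,2] → X
    (7,7)@(15, 15): e=[12,30,-6] → .
  covered (5 px):
    . . . . . . . . .
    . . . . . . . . .
    . . . . . . . . .
    . . . . . . . . .
    . . . . . . . . .
    . . . . . . . . .
    . . X X . . . . .
    . . . . X X X . .
T1:
  2·area = 108
  edge (10, 10)→(2, 0): d=(-8,-10) top-left  bias=+0
  edge (2, 0)→(16, 4): d=(14,4) right/bottom  bias=-1
  edge (16, 4)→(10, 10): d=(-6,6) right/bottom  bias=-1
    (1,0)@(3, 1): e=[2,10,96] → X
    (2,0)@(5, 1): e=[22,2,84] → X
    (3,0)@(7, 1): e=[42,-6,72] → .
    (1,1)@(3, 3): e=[-14,38,84] → .
    (2,1)@(5, 3): e=[6,30,72] → X
    (3,1)@(7, 3): e=[26,22,60] → X
    (4,1)@(9, 3): e=[46,14,48] → X
    (5,1)@(11, 3): e=[66,6,36] → X
    (6,1)@(13, 3): e=[86,-2,24] → .
    (8,1)@(17, 3): e=[126,-18,0] → .  [on edge]
    (2,2)@(5, 5): e=[-10,58,60] → .
    (3,2)@(7, 5): e=[10,50,48] → X
    (7,2)@(15, 5): e=[90,18,0] → .  [on edge]
    (6,3)@(13, 7): e=[54,54,0] → .  [on edge]
    (5,4)@(11, 9): e=[18,90,0] → .  [on edge]
    (4,5)@(9, 11): e=[-18,126,0] → .  [on edge]
    (3,6)@(7, 13): e=[-54,162,0] → .  [on edge]
    (2,7)@(5, 15): e=[-90,198,0] → .  [on edge]
  covered (12 px):
    . X X . . . . . .
    . . X X X X . . .
    . . . X X X X . .
    . . . . X X . . .
    . . . . . . . . .
    . . . . . . . . .
    . . . . . . . . .
    . . . . . . . . .
T2:
  2·area = 40
  edge (16, 10)→(16, 14): d=(0,4) right/bottom  bias=-1
  edge (16, 14)→(6, 6): d=(-10,-8) top-left  bias=+0
  edge (6, 6)→(16, 10): d=(10,4) right/bottom  bias=-1
    (5,4)@(11, 9): e=[20,10,10] → X
    (6,4)@(13, 9): e=[12,26,2] → X
    (7,4)@(15, 9): e=[4,42,-6] → .
    (5,5)@(11, 11): e=[20,-10,30] → .
    (6,5)@(13, 11): e=[12,6,22] → X
    (7,5)@(15, 11): e=[4,22,14] → X
    (8,5)@(17, 11): e=[-4,38,6] → .
    (6,6)@(13, 13): e=[12,-14,42] → .
    (7,6)@(15, 13): e=[4,2,34] → X
    (8,6)@(17, 13): e=[-4,18,26] → .
    (7,7)@(15, 15): e=[4,-18,54] → .
  covered (5 px):
    . . . . . . . . .
    . . . . . . . . .
    . . . . . . . . .
    . . . . . . . . .
    . . . . . X X . .
    . . . . . . X X .
    . . . . . . . X .
    . . . . . . . . .

Z-buffer (winner per pixel, '.' = empty):
  . 1 1 . . . . . .
  . . 1 1 1 1 . . .
  . . . 1 1 1 1 . .
  . . . . 1 1 . . .
  . . . . . 2 2 . .
  . . . . . . 2 2 .
  . . 0 0 . . . 2 .
  . . . . 0 0 0 . .

Result: -1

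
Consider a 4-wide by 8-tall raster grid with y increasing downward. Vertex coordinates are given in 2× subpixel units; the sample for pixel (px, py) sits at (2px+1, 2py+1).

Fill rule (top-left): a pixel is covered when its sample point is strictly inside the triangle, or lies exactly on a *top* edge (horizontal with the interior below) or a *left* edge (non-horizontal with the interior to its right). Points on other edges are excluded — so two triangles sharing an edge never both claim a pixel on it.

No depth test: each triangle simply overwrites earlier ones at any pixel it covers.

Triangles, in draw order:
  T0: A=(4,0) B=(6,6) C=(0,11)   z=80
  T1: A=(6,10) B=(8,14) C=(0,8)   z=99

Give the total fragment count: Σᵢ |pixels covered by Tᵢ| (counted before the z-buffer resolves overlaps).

T0:
  2·area = 46
  edge (4, 0)→(6, 6): d=(2,6) right/bottom  bias=-1
  edge (6, 6)→(0, 11): d=(-6,5) right/bottom  bias=-1
  edge (0, 11)→(4, 0): d=(4,-11) top-left  bias=+0
    (1,1)@(3, 3): e=[12,33,1] → #
    (2,1)@(5, 3): e=[0,23,23] → ·  [on edge]
    (1,2)@(3, 5): e=[16,21,9] → #
    (2,2)@(5, 5): e=[4,11,31] → #
    (3,2)@(7, 5): e=[-8,1,53] → ·
    (1,3)@(3, 7): e=[20,9,17] → #
    (2,3)@(5, 7): e=[8,-1,39] → ·
    (0,4)@(1, 9): e=[36,7,3] → #
    (1,4)@(3, 9): e=[24,-3,25] → ·
    (3,4)@(7, 9): e=[0,-23,69] → ·  [on edge]
    (0,5)@(1, 11): e=[40,-5,11] → ·
  covered (5 px):
    · · · ·
    · # · ·
    · # # ·
    · # · ·
    # · · ·
    · · · ·
    · · · ·
    · · · ·
T1:
  2·area = 20
  edge (6, 10)→(8, 14): d=(2,4) right/bottom  bias=-1
  edge (8, 14)→(0, 8): d=(-8,-6) top-left  bias=+0
  edge (0, 8)→(6, 10): d=(6,2) right/bottom  bias=-1
    (1,4)@(3, 9): e=[10,10,0] → ·  [on edge]
    (2,5)@(5, 11): e=[6,6,8] → #
    (3,5)@(7, 11): e=[-2,18,4] → ·
    (2,6)@(5, 13): e=[10,-10,20] → ·
    (3,6)@(7, 13): e=[2,2,16] → #
    (3,7)@(7, 15): e=[6,-14,28] → ·
  covered (2 px):
    · · · ·
    · · · ·
    · · · ·
    · · · ·
    · · · ·
    · · # ·
    · · · #
    · · · ·

Result: 7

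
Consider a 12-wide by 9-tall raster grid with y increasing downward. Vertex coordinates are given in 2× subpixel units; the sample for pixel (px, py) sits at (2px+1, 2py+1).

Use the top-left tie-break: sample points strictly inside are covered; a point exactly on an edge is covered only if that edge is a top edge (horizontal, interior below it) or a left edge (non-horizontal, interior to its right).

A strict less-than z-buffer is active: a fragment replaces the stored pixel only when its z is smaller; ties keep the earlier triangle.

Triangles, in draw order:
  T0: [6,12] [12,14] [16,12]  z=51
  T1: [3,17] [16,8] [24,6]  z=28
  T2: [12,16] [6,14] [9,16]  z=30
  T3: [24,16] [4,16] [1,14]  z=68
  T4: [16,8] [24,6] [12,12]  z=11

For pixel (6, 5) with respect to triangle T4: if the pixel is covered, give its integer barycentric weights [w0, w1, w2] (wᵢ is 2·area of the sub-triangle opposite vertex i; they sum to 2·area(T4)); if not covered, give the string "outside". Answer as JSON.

T0:
  2·area = 20  (B↔C swapped to make it positive)
  edge (6, 12)→(16, 12): d=(10,0) top-left  bias=+0
  edge (16, 12)→(12, 14): d=(-4,2) right/bottom  bias=-1
  edge (12, 14)→(6, 12): d=(-6,-2) top-left  bias=+0
    (1,5)@(3, 11): e=[-10,30,0] → .  [on edge]
    (4,6)@(9, 13): e=[10,10,0] → X  [on edge]
    (5,6)@(11, 13): e=[10,6,4] → X
    (6,6)@(13, 13): e=[10,2,8] → X
    (7,6)@(15, 13): e=[10,-2,12] → .
    (4,7)@(9, 15): e=[30,2,-12] → .
    (5,7)@(11, 15): e=[30,-2,-8] → .
    (6,7)@(13, 15): e=[30,-6,-4] → .
    (7,7)@(15, 15): e=[30,-10,0] → .  [on edge]
    (10,8)@(21, 17): e=[50,-30,0] → .  [on edge]
  covered (3 px):
    . . . . . . . . . . . .
    . . . . . . . . . . . .
    . . . . . . . . . . . .
    . . . . . . . . . . . .
    . . . . . . . . . . . .
    . . . . . . . . . . . .
    . . . . X X X . . . . .
    . . . . . . . . . . . .
    . . . . . . . . . . . .
T1:
  2·area = 46
  edge (3, 17)→(16, 8): d=(13,-9) top-left  bias=+0
  edge (16, 8)→(24, 6): d=(8,-2) top-left  bias=+0
  edge (24, 6)→(3, 17): d=(-21,11) right/bottom  bias=-1
    (10,3)@(21, 7): e=[32,2,12] → X
    (11,3)@(23, 7): e=[50,6,-10] → .
    (7,4)@(15, 9): e=[4,6,36] → X
    (8,4)@(17, 9): e=[22,10,14] → X
    (9,4)@(19, 9): e=[40,14,-8] → .
    (10,4)@(21, 9): e=[58,18,-30] → .
    (6,5)@(13, 11): e=[12,18,16] → X
    (7,5)@(15, 11): e=[30,22,-6] → .
    (8,5)@(17, 11): e=[48,26,-28] → .
    (4,6)@(9, 13): e=[2,26,18] → X
    (5,6)@(11, 13): e=[20,30,-4] → .
    (6,6)@(13, 13): e=[38,34,-26] → .
    (1,8)@(3, 17): e=[0,46,0] → .  [on edge]
  covered (5 px):
    . . . . . . . . . . . .
    . . . . . . . . . . . .
    . . . . . . . . . . . .
    . . . . . . . . . . X .
    . . . . . . . X X . . .
    . . . . . . X . . . . .
    . . . . X . . . . . . .
    . . . . . . . . . . . .
    . . . . . . . . . . . .
T2:
  2·area = 6  (B↔C swapped to make it positive)
  edge (12, 16)→(9, 16): d=(-3,0) right/bottom  bias=-1
  edge (9, 16)→(6, 14): d=(-3,-2) top-left  bias=+0
  edge (6, 14)→(12, 16): d=(6,2) right/bottom  bias=-1
    (1,6)@(3, 13): e=[9,-3,0] → .  [on edge]
    (4,7)@(9, 15): e=[3,3,0] → .  [on edge]
    (7,8)@(15, 17): e=[-3,9,0] → .  [on edge]
  covered (0 px):
    . . . . . . . . . . . .
    . . . . . . . . . . . .
    . . . . . . . . . . . .
    . . . . . . . . . . . .
    . . . . . . . . . . . .
    . . . . . . . . . . . .
    . . . . . . . . . . . .
    . . . . . . . . . . . .
    . . . . . . . . . . . .
T3:
  2·area = 40
  edge (24, 16)→(4, 16): d=(-20,0) right/bottom  bias=-1
  edge (4, 16)→(1, 14): d=(-3,-2) top-left  bias=+0
  edge (1, 14)→(24, 16): d=(23,2) right/bottom  bias=-1
    (1,7)@(3, 15): e=[20,1,19] → X
    (2,7)@(5, 15): e=[20,5,15] → X
    (3,7)@(7, 15): e=[20,9,11] → X
    (4,7)@(9, 15): e=[20,13,7] → X
    (5,7)@(11, 15): e=[20,17,3] → X
    (6,7)@(13, 15): e=[20,21,-1] → .
    (1,8)@(3, 17): e=[-20,-5,65] → .
    (2,8)@(5, 17): e=[-20,-1,61] → .
    (3,8)@(7, 17): e=[-20,3,57] → .
    (4,8)@(9, 17): e=[-20,7,53] → .
    (5,8)@(11, 17): e=[-20,11,49] → .
  covered (5 px):
    . . . . . . . . . . . .
    . . . . . . . . . . . .
    . . . . . . . . . . . .
    . . . . . . . . . . . .
    . . . . . . . . . . . .
    . . . . . . . . . . . .
    . . . . . . . . . . . .
    . X X X X X . . . . . .
    . . . . . . . . . . . .
T4:
  2·area = 24
  edge (16, 8)→(24, 6): d=(8,-2) top-left  bias=+0
  edge (24, 6)→(12, 12): d=(-12,6) right/bottom  bias=-1
  edge (12, 12)→(16, 8): d=(4,-4) top-left  bias=+0
    (11,0)@(23, 1): e=[-42,66,0] → .  [on edge]
    (10,1)@(21, 3): e=[-30,54,0] → .  [on edge]
    (9,2)@(19, 5): e=[-18,42,0] → .  [on edge]
    (8,3)@(17, 7): e=[-6,30,0] → .  [on edge]
    (10,3)@(21, 7): e=[2,6,16] → X
    (11,3)@(23, 7): e=[6,-6,24] → .
    (7,4)@(15, 9): e=[6,18,0] → X  [on edge]
    (8,4)@(17, 9): e=[10,6,8] → X
    (9,4)@(19, 9): e=[14,-6,16] → .
    (10,4)@(21, 9): e=[18,-18,24] → .
    (6,5)@(13, 11): e=[18,6,0] → X  [on edge]
    (7,5)@(15, 11): e=[22,-6,8] → .
    (5,6)@(11, 13): e=[30,-6,0] → .  [on edge]
    (4,7)@(9, 15): e=[42,-18,0] → .  [on edge]
    (3,8)@(7, 17): e=[54,-30,0] → .  [on edge]
  covered (4 px):
    . . . . . . . . . . . .
    . . . . . . . . . . . .
    . . . . . . . . . . . .
    . . . . . . . . . . X .
    . . . . . . . X X . . .
    . . . . . . X . . . . .
    . . . . . . . . . . . .
    . . . . . . . . . . . .
    . . . . . . . . . . . .

Final: [6,0,18]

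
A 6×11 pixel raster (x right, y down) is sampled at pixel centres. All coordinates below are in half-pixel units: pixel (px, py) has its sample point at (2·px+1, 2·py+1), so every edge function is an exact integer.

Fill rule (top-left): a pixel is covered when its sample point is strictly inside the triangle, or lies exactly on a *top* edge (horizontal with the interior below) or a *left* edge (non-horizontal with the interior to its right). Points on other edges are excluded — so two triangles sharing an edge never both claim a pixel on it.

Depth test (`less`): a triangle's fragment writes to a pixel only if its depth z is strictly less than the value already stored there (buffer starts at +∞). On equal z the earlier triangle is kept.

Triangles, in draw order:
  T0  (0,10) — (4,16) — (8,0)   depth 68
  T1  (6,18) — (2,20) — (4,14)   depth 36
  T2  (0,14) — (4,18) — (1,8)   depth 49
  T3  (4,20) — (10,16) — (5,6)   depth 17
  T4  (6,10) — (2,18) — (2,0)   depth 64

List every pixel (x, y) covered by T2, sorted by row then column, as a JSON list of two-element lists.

T0:
  2·area = 88  (B↔C swapped to make it positive)
  edge (0, 10)→(8, 0): d=(8,-10) top-left  bias=+0
  edge (8, 0)→(4, 16): d=(-4,16) right/bottom  bias=-1
  edge (4, 16)→(0, 10): d=(-4,-6) top-left  bias=+0
    (3,1)@(7, 3): e=[14,4,70] → #
    (4,1)@(9, 3): e=[34,-28,82] → ·
    (2,2)@(5, 5): e=[10,28,50] → #
    (3,2)@(7, 5): e=[30,-4,62] → ·
    (1,3)@(3, 7): e=[6,52,30] → #
    (3,3)@(7, 7): e=[46,-12,54] → ·
    (0,4)@(1, 9): e=[2,76,10] → #
    (3,4)@(7, 9): e=[62,-20,46] → ·
    (0,5)@(1, 11): e=[18,68,2] → #
    (3,5)@(7, 11): e=[78,-28,38] → ·
    (0,6)@(1, 13): e=[34,60,-6] → ·
    (1,6)@(3, 13): e=[54,28,6] → #
  covered (11 px):
    · · · · · ·
    · · · # · ·
    · · # · · ·
    · # # · · ·
    # # # · · ·
    # # # · · ·
    · # · · · ·
    · · · · · ·
    · · · · · ·
    · · · · · ·
    · · · · · ·
T1:
  2·area = 20
  edge (6, 18)→(2, 20): d=(-4,2) right/bottom  bias=-1
  edge (2, 20)→(4, 14): d=(2,-6) top-left  bias=+0
  edge (4, 14)→(6, 18): d=(2,4) right/bottom  bias=-1
    (3,2)@(7, 5): e=[50,0,-30] → ·  [on edge]
    (2,5)@(5, 11): e=[30,0,-10] → ·  [on edge]
    (1,8)@(3, 17): e=[10,0,10] → #  [on edge]
    (2,8)@(5, 17): e=[6,12,2] → #
    (3,8)@(7, 17): e=[2,24,-6] → ·
    (1,9)@(3, 19): e=[2,4,14] → #
    (2,9)@(5, 19): e=[-2,16,6] → ·
    (1,10)@(3, 21): e=[-6,8,18] → ·
  covered (3 px):
    · · · · · ·
    · · · · · ·
    · · · · · ·
    · · · · · ·
    · · · · · ·
    · · · · · ·
    · · · · · ·
    · · · · · ·
    · # # · · ·
    · # · · · ·
    · · · · · ·
T2:
  2·area = 28  (B↔C swapped to make it positive)
  edge (0, 14)→(1, 8): d=(1,-6) top-left  bias=+0
  edge (1, 8)→(4, 18): d=(3,10) right/bottom  bias=-1
  edge (4, 18)→(0, 14): d=(-4,-4) top-left  bias=+0
    (0,4)@(1, 9): e=[1,3,24] → #
    (1,4)@(3, 9): e=[13,-17,32] → ·
    (0,5)@(1, 11): e=[3,9,16] → #
    (1,5)@(3, 11): e=[15,-11,24] → ·
    (0,6)@(1, 13): e=[5,15,8] → #
    (1,6)@(3, 13): e=[17,-5,16] → ·
    (0,7)@(1, 15): e=[7,21,0] → #  [on edge]
    (1,7)@(3, 15): e=[19,1,8] → #
    (2,7)@(5, 15): e=[31,-19,16] → ·
    (0,8)@(1, 17): e=[9,27,-8] → ·
    (1,8)@(3, 17): e=[21,7,0] → #  [on edge]
    (2,8)@(5, 17): e=[33,-13,8] → ·
    (2,9)@(5, 19): e=[35,-7,0] → ·  [on edge]
    (3,10)@(7, 21): e=[49,-21,0] → ·  [on edge]
  covered (6 px):
    · · · · · ·
    · · · · · ·
    · · · · · ·
    · · · · · ·
    # · · · · ·
    # · · · · ·
    # · · · · ·
    # # · · · ·
    · # · · · ·
    · · · · · ·
    · · · · · ·
T3:
  2·area = 80  (B↔C swapped to make it positive)
  edge (4, 20)→(5, 6): d=(1,-14) top-left  bias=+0
  edge (5, 6)→(10, 16): d=(5,10) right/bottom  bias=-1
  edge (10, 16)→(4, 20): d=(-6,4) right/bottom  bias=-1
    (2,3)@(5, 7): e=[1,5,74] → #
    (3,3)@(7, 7): e=[29,-15,66] → ·
    (2,4)@(5, 9): e=[3,15,62] → #
    (3,4)@(7, 9): e=[31,-5,54] → ·
    (2,5)@(5, 11): e=[5,25,50] → #
    (3,5)@(7, 11): e=[33,5,42] → #
    (4,5)@(9, 11): e=[61,-15,34] → ·
    (2,6)@(5, 13): e=[7,35,38] → #
    (4,6)@(9, 13): e=[63,-5,22] → ·
    (2,7)@(5, 15): e=[9,45,26] → #
    (4,7)@(9, 15): e=[65,5,10] → #
    (5,7)@(11, 15): e=[93,-15,2] → ·
  covered (12 px):
    · · · · · ·
    · · · · · ·
    · · · · · ·
    · · # · · ·
    · · # · · ·
    · · # # · ·
    · · # # · ·
    · · # # # ·
    · · # # · ·
    · · # · · ·
    · · · · · ·
T4:
  2·area = 72
  edge (6, 10)→(2, 18): d=(-4,8) right/bottom  bias=-1
  edge (2, 18)→(2, 0): d=(0,-18) top-left  bias=+0
  edge (2, 0)→(6, 10): d=(4,10) right/bottom  bias=-1
    (1,1)@(3, 3): e=[52,18,2] → #
    (2,1)@(5, 3): e=[36,54,-18] → ·
    (1,2)@(3, 5): e=[44,18,10] → #
    (2,2)@(5, 5): e=[28,54,-10] → ·
    (1,3)@(3, 7): e=[36,18,18] → #
    (2,3)@(5, 7): e=[20,54,-2] → ·
    (1,4)@(3, 9): e=[28,18,26] → #
    (2,4)@(5, 9): e=[12,54,6] → #
    (3,4)@(7, 9): e=[-4,90,-14] → ·
    (1,5)@(3, 11): e=[20,18,34] → #
    (3,5)@(7, 11): e=[-12,90,-6] → ·
    (1,6)@(3, 13): e=[12,18,42] → #
  covered (9 px):
    · · · · · ·
    · # · · · ·
    · # · · · ·
    · # · · · ·
    · # # · · ·
    · # # · · ·
    · # · · · ·
    · # · · · ·
    · · · · · ·
    · · · · · ·
    · · · · · ·

Answer: [[0,4],[0,5],[0,6],[0,7],[1,7],[1,8]]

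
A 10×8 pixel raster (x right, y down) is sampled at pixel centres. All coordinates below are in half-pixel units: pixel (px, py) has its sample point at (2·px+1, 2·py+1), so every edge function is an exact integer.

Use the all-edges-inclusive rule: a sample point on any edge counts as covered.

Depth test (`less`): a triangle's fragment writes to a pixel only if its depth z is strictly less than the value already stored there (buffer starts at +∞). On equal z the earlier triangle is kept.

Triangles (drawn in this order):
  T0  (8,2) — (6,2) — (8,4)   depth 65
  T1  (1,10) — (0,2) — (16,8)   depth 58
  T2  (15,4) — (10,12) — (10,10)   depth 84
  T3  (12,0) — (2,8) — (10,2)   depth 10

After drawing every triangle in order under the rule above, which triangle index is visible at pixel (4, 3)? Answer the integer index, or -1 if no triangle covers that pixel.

T0:
  2·area = 4  (B↔C swapped to make it positive)
  edge (8, 2)→(8, 4): d=(0,2) inclusive
  edge (8, 4)→(6, 2): d=(-2,-2) inclusive
  edge (6, 2)→(8, 2): d=(2,0) inclusive
    (2,0)@(5, 1): e=[6,0,-2] → ·  [on edge]
    (3,1)@(7, 3): e=[2,0,2] → █  [on edge]
    (4,1)@(9, 3): e=[-2,4,2] → ·
    (3,2)@(7, 5): e=[2,-4,6] → ·
    (4,2)@(9, 5): e=[-2,0,6] → ·  [on edge]
    (5,3)@(11, 7): e=[-6,0,10] → ·  [on edge]
    (6,4)@(13, 9): e=[-10,0,14] → ·  [on edge]
    (7,5)@(15, 11): e=[-14,0,18] → ·  [on edge]
    (8,6)@(17, 13): e=[-18,0,22] → ·  [on edge]
    (9,7)@(19, 15): e=[-22,0,26] → ·  [on edge]
  covered (1 px):
    · · · · · · · · · ·
    · · · █ · · · · · ·
    · · · · · · · · · ·
    · · · · · · · · · ·
    · · · · · · · · · ·
    · · · · · · · · · ·
    · · · · · · · · · ·
    · · · · · · · · · ·
T1:
  2·area = 122
  edge (1, 10)→(0, 2): d=(-1,-8) inclusive
  edge (0, 2)→(16, 8): d=(16,6) inclusive
  edge (16, 8)→(1, 10): d=(-15,2) inclusive
    (0,1)@(1, 3): e=[7,10,105] → █
    (1,1)@(3, 3): e=[23,-2,101] → ·
    (0,2)@(1, 5): e=[5,42,75] → █
    (1,2)@(3, 5): e=[21,30,71] → █
    (2,2)@(5, 5): e=[37,18,67] → █
    (3,2)@(7, 5): e=[53,6,63] → █
    (4,2)@(9, 5): e=[69,-6,59] → ·
    (0,3)@(1, 7): e=[3,74,45] → █
    (4,3)@(9, 7): e=[67,26,29] → █
    (5,3)@(11, 7): e=[83,14,25] → █
    (6,3)@(13, 7): e=[99,2,21] → █
    (7,3)@(15, 7): e=[115,-10,17] → ·
  covered (16 px):
    · · · · · · · · · ·
    █ · · · · · · · · ·
    █ █ █ █ · · · · · ·
    █ █ █ █ █ █ █ · · ·
    █ █ █ █ · · · · · ·
    · · · · · · · · · ·
    · · · · · · · · · ·
    · · · · · · · · · ·
T2:
  2·area = 10
  edge (15, 4)→(10, 12): d=(-5,8) inclusive
  edge (10, 12)→(10, 10): d=(0,-2) inclusive
  edge (10, 10)→(15, 4): d=(5,-6) inclusive
    (6,3)@(13, 7): e=[1,6,3] → █
    (7,3)@(15, 7): e=[-15,10,15] → ·
    (5,4)@(11, 9): e=[7,2,1] → █
    (6,4)@(13, 9): e=[-9,6,13] → ·
    (5,5)@(11, 11): e=[-3,2,11] → ·
  covered (2 px):
    · · · · · · · · · ·
    · · · · · · · · · ·
    · · · · · · · · · ·
    · · · · · · █ · · ·
    · · · · · █ · · · ·
    · · · · · · · · · ·
    · · · · · · · · · ·
    · · · · · · · · · ·
T3:
  2·area = 4  (B↔C swapped to make it positive)
  edge (12, 0)→(10, 2): d=(-2,2) inclusive
  edge (10, 2)→(2, 8): d=(-8,6) inclusive
  edge (2, 8)→(12, 0): d=(10,-8) inclusive
    (5,0)@(11, 1): e=[0,2,2] → █  [on edge]
    (6,0)@(13, 1): e=[-4,-10,18] → ·
    (4,1)@(9, 3): e=[0,-2,6] → ·  [on edge]
    (5,1)@(11, 3): e=[-4,-14,22] → ·
    (3,2)@(7, 5): e=[0,-6,10] → ·  [on edge]
    (2,3)@(5, 7): e=[0,-10,14] → ·  [on edge]
    (1,4)@(3, 9): e=[0,-14,18] → ·  [on edge]
    (0,5)@(1, 11): e=[0,-18,22] → ·  [on edge]
  covered (1 px):
    · · · · · █ · · · ·
    · · · · · · · · · ·
    · · · · · · · · · ·
    · · · · · · · · · ·
    · · · · · · · · · ·
    · · · · · · · · · ·
    · · · · · · · · · ·
    · · · · · · · · · ·

Z-buffer (winner per pixel, '.' = empty):
  . . . . . 3 . . . .
  1 . . 0 . . . . . .
  1 1 1 1 . . . . . .
  1 1 1 1 1 1 1 . . .
  1 1 1 1 . 2 . . . .
  . . . . . . . . . .
  . . . . . . . . . .
  . . . . . . . . . .

Final: 1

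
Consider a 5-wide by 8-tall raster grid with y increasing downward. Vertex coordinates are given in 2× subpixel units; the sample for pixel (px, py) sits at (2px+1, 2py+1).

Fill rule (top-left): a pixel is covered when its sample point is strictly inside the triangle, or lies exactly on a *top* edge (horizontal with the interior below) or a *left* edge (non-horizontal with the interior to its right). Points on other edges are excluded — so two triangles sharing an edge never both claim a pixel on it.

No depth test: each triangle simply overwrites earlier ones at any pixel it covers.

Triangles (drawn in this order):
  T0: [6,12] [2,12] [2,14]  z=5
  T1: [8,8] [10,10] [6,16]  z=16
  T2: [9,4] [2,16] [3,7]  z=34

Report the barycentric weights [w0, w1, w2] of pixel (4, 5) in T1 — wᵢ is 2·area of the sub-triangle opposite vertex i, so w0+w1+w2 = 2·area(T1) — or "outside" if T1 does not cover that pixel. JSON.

T0:
  2·area = 8  (B↔C swapped to make it positive)
  edge (6, 12)→(2, 14): d=(-4,2) right/bottom  bias=-1
  edge (2, 14)→(2, 12): d=(0,-2) top-left  bias=+0
  edge (2, 12)→(6, 12): d=(4,0) top-left  bias=+0
    (1,6)@(3, 13): e=[2,2,4] → X
    (2,6)@(5, 13): e=[-2,6,4] → .
    (1,7)@(3, 15): e=[-6,2,12] → .
  covered (1 px):
    . . . . .
    . . . . .
    . . . . .
    . . . . .
    . . . . .
    . . . . .
    . X . . .
    . . . . .
T1:
  2·area = 20
  edge (8, 8)→(10, 10): d=(2,2) right/bottom  bias=-1
  edge (10, 10)→(6, 16): d=(-4,6) right/bottom  bias=-1
  edge (6, 16)→(8, 8): d=(2,-8) top-left  bias=+0
    (0,0)@(1, 1): e=[0,90,-70] → .  [on edge]
    (1,1)@(3, 3): e=[0,70,-50] → .  [on edge]
    (2,2)@(5, 5): e=[0,50,-30] → .  [on edge]
    (3,3)@(7, 7): e=[0,30,-10] → .  [on edge]
    (4,4)@(9, 9): e=[0,10,10] → .  [on edge]
    (4,5)@(9, 11): e=[4,2,14] → X
    (3,6)@(7, 13): e=[12,6,2] → X
    (4,6)@(9, 13): e=[8,-6,18] → .
    (3,7)@(7, 15): e=[16,-2,6] → .
  covered (2 px):
    . . . . .
    . . . . .
    . . . . .
    . . . . .
    . . . . .
    . . . . X
    . . . X .
    . . . . .
T2:
  2·area = 51
  edge (9, 4)→(2, 16): d=(-7,12) right/bottom  bias=-1
  edge (2, 16)→(3, 7): d=(1,-9) top-left  bias=+0
  edge (3, 7)→(9, 4): d=(6,-3) top-left  bias=+0
    (3,2)@(7, 5): e=[17,34,0] → X  [on edge]
    (4,2)@(9, 5): e=[-7,52,6] → .
    (1,3)@(3, 7): e=[51,0,0] → X  [on edge]
    (2,3)@(5, 7): e=[27,18,6] → X
    (4,3)@(9, 7): e=[-21,54,18] → .
    (1,4)@(3, 9): e=[37,2,12] → X
    (3,4)@(7, 9): e=[-11,38,24] → .
    (1,5)@(3, 11): e=[23,4,24] → X
    (2,5)@(5, 11): e=[-1,22,30] → .
    (1,6)@(3, 13): e=[9,6,36] → X
    (2,6)@(5, 13): e=[-15,24,42] → .
    (1,7)@(3, 15): e=[-5,8,48] → .
  covered (8 px):
    . . . . .
    . . . . .
    . . . X .
    . X X X .
    . X X . .
    . X . . .
    . X . . .
    . . . . .

Final: [2,14,4]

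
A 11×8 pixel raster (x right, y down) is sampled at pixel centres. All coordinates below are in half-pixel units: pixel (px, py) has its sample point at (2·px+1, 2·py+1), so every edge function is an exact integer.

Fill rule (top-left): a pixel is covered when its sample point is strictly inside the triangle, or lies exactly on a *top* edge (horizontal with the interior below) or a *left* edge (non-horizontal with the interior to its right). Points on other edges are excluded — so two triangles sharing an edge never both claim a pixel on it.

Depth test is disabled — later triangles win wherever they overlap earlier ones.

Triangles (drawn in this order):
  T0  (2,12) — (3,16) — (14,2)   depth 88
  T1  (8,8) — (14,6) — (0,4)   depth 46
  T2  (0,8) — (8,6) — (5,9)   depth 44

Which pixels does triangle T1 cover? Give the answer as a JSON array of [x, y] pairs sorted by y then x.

T0:
  2·area = 58  (B↔C swapped to make it positive)
  edge (2, 12)→(14, 2): d=(12,-10) top-left  bias=+0
  edge (14, 2)→(3, 16): d=(-11,14) right/bottom  bias=-1
  edge (3, 16)→(2, 12): d=(-1,-4) top-left  bias=+0
    (6,1)@(13, 3): e=[2,3,53] → #
    (7,1)@(15, 3): e=[22,-25,61] → ·
    (5,2)@(11, 5): e=[6,9,43] → #
    (6,2)@(13, 5): e=[26,-19,51] → ·
    (4,3)@(9, 7): e=[10,15,33] → #
    (5,3)@(11, 7): e=[30,-13,41] → ·
    (3,4)@(7, 9): e=[14,21,23] → #
    (4,4)@(9, 9): e=[34,-7,31] → ·
    (2,5)@(5, 11): e=[18,27,13] → #
    (3,5)@(7, 11): e=[38,-1,21] → ·
    (1,6)@(3, 13): e=[22,33,3] → #
    (3,6)@(7, 13): e=[62,-23,19] → ·
  covered (8 px):
    · · · · · · · · · · ·
    · · · · · · # · · · ·
    · · · · · # · · · · ·
    · · · · # · · · · · ·
    · · · # · · · · · · ·
    · · # · · · · · · · ·
    · # # · · · · · · · ·
    · # · · · · · · · · ·
T1:
  2·area = 40  (B↔C swapped to make it positive)
  edge (8, 8)→(0, 4): d=(-8,-4) top-left  bias=+0
  edge (0, 4)→(14, 6): d=(14,2) right/bottom  bias=-1
  edge (14, 6)→(8, 8): d=(-6,2) right/bottom  bias=-1
    (1,2)@(3, 5): e=[4,8,28] → #
    (2,2)@(5, 5): e=[12,4,24] → #
    (3,2)@(7, 5): e=[20,0,20] → ·  [on edge]
    (8,2)@(17, 5): e=[60,-20,0] → ·  [on edge]
    (1,3)@(3, 7): e=[-12,36,16] → ·
    (2,3)@(5, 7): e=[-4,32,12] → ·
    (3,3)@(7, 7): e=[4,28,8] → #
    (4,3)@(9, 7): e=[12,24,4] → #
    (5,3)@(11, 7): e=[20,20,0] → ·  [on edge]
    (10,3)@(21, 7): e=[60,0,-20] → ·  [on edge]
    (2,4)@(5, 9): e=[-20,60,0] → ·  [on edge]
    (3,4)@(7, 9): e=[-12,56,-4] → ·
  covered (4 px):
    · · · · · · · · · · ·
    · · · · · · · · · · ·
    · # # · · · · · · · ·
    · · · # # · · · · · ·
    · · · · · · · · · · ·
    · · · · · · · · · · ·
    · · · · · · · · · · ·
    · · · · · · · · · · ·
T2:
  2·area = 18
  edge (0, 8)→(8, 6): d=(8,-2) top-left  bias=+0
  edge (8, 6)→(5, 9): d=(-3,3) right/bottom  bias=-1
  edge (5, 9)→(0, 8): d=(-5,-1) top-left  bias=+0
    (6,0)@(13, 1): e=[-30,0,48] → ·  [on edge]
    (5,1)@(11, 3): e=[-18,0,36] → ·  [on edge]
    (4,2)@(9, 5): e=[-6,0,24] → ·  [on edge]
    (2,3)@(5, 7): e=[2,6,10] → #
    (3,3)@(7, 7): e=[6,0,12] → ·  [on edge]
    (2,4)@(5, 9): e=[18,0,0] → ·  [on edge]
    (1,5)@(3, 11): e=[30,0,-12] → ·  [on edge]
    (7,5)@(15, 11): e=[54,-36,0] → ·  [on edge]
    (0,6)@(1, 13): e=[42,0,-24] → ·  [on edge]
  covered (1 px):
    · · · · · · · · · · ·
    · · · · · · · · · · ·
    · · · · · · · · · · ·
    · · # · · · · · · · ·
    · · · · · · · · · · ·
    · · · · · · · · · · ·
    · · · · · · · · · · ·
    · · · · · · · · · · ·

Answer: [[1,2],[2,2],[3,3],[4,3]]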